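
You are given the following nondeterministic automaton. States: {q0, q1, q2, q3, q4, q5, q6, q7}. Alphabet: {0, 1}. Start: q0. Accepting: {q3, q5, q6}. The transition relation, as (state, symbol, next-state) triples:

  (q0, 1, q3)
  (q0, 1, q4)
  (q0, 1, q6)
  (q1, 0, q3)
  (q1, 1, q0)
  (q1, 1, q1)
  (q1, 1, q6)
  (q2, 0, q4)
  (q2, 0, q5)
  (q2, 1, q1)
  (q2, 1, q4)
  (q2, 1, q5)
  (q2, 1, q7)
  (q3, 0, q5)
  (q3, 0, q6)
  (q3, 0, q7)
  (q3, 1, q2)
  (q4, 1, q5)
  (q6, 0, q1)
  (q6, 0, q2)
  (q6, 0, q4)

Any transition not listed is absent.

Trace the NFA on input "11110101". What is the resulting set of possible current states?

Start in {q0}.
Read '1': q0→{q3, q4, q6}; now {q3, q4, q6}.
Read '1': q3→{q2}, q4→{q5}, q6→∅; now {q2, q5}.
Read '1': q2→{q1, q4, q5, q7}, q5→∅; now {q1, q4, q5, q7}.
Read '1': q1→{q0, q1, q6}, q4→{q5}, q5→∅, q7→∅; now {q0, q1, q5, q6}.
Read '0': q0→∅, q1→{q3}, q5→∅, q6→{q1, q2, q4}; now {q1, q2, q3, q4}.
Read '1': q1→{q0, q1, q6}, q2→{q1, q4, q5, q7}, q3→{q2}, q4→{q5}; now {q0, q1, q2, q4, q5, q6, q7}.
Read '0': q0→∅, q1→{q3}, q2→{q4, q5}, q4→∅, q5→∅, q6→{q1, q2, q4}, q7→∅; now {q1, q2, q3, q4, q5}.
Read '1': q1→{q0, q1, q6}, q2→{q1, q4, q5, q7}, q3→{q2}, q4→{q5}, q5→∅; now {q0, q1, q2, q4, q5, q6, q7}.

{q0, q1, q2, q4, q5, q6, q7}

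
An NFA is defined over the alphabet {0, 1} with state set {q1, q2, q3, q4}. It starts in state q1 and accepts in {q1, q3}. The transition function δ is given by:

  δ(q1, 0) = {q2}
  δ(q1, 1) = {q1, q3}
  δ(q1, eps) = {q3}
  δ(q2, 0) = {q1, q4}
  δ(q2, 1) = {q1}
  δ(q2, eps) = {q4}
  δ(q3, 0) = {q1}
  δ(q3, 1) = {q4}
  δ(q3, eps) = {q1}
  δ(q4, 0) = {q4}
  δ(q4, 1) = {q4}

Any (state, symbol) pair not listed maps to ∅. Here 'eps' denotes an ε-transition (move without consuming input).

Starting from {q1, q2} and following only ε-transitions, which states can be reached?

Begin with {q1, q2}.
ε-move q1 → q3; add q3.
ε-move q2 → q4; add q4.

{q1, q2, q3, q4}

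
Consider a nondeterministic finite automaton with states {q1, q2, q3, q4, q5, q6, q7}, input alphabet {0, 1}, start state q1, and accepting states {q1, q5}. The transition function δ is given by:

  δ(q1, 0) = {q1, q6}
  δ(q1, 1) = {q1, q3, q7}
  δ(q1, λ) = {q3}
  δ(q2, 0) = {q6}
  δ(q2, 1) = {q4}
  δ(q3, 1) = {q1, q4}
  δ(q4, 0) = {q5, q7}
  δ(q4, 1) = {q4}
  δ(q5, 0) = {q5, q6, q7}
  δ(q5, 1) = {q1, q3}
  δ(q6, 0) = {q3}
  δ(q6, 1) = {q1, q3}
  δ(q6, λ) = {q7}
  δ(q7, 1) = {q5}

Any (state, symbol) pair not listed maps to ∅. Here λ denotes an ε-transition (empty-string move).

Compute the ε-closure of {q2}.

Begin with {q2}.
No ε-moves leave this set, so the closure equals the set itself.

{q2}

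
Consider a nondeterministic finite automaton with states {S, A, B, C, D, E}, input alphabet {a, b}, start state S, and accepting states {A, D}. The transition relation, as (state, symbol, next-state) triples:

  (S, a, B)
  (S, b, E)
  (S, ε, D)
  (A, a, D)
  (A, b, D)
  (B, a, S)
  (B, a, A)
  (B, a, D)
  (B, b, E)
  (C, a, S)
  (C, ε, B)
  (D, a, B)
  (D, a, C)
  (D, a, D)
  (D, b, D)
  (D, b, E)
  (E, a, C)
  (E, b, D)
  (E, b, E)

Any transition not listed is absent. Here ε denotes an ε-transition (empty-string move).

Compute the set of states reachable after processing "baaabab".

Start: ε-closure({S}) = {S, D}.
Read 'b': {S, D} → {D, E}.
Read 'a': {D, E} → {B, C, D}.
Read 'a': {B, C, D} → {S, A, B, C, D}.
Read 'a': {S, A, B, C, D} → {S, A, B, C, D}.
Read 'b': {S, A, B, C, D} → {D, E}.
Read 'a': {D, E} → {B, C, D}.
Read 'b': {B, C, D} → {D, E}.

{D, E}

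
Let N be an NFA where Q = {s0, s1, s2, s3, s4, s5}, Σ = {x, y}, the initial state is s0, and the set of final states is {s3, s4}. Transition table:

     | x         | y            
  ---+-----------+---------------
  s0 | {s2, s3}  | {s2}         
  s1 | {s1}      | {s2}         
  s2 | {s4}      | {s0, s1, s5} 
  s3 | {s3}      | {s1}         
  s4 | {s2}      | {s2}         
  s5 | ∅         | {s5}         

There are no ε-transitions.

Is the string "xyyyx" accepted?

Start in {s0}.
Read 'x': s0→{s2, s3}; now {s2, s3}.
Read 'y': s2→{s0, s1, s5}, s3→{s1}; now {s0, s1, s5}.
Read 'y': s0→{s2}, s1→{s2}, s5→{s5}; now {s2, s5}.
Read 'y': s2→{s0, s1, s5}, s5→{s5}; now {s0, s1, s5}.
Read 'x': s0→{s2, s3}, s1→{s1}, s5→∅; now {s1, s2, s3}.
The final set {s1, s2, s3} contains the accepting state s3.

Yes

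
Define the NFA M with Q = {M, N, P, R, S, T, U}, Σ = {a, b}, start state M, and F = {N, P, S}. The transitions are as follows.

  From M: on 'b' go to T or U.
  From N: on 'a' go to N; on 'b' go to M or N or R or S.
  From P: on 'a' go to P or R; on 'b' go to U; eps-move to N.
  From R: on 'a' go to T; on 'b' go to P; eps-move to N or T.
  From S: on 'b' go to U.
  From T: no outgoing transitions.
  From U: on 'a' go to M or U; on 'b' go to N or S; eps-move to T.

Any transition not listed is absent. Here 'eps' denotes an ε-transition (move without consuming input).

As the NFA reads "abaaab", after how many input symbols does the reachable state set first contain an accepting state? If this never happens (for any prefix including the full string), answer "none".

Start in {M}.
Read 'a': {M} → ∅.
The set is empty and remains empty for the remaining 5 symbols.
No reachable set along the way intersects F.

none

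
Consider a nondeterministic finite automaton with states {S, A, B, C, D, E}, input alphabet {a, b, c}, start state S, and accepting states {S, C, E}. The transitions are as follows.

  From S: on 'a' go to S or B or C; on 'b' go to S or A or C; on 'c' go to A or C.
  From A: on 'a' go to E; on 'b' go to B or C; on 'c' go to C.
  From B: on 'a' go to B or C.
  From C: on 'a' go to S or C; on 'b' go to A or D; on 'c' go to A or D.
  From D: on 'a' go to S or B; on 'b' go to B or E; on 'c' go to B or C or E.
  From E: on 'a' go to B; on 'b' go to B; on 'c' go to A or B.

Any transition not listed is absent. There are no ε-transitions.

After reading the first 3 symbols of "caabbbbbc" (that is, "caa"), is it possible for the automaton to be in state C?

Yes

Start in {S}.
Read 'c': S→{A, C}; now {A, C}.
Read 'a': A→{E}, C→{S, C}; now {S, C, E}.
Read 'a': S→{S, B, C}, C→{S, C}, E→{B}; now {S, B, C}.
State C is in {S, B, C}.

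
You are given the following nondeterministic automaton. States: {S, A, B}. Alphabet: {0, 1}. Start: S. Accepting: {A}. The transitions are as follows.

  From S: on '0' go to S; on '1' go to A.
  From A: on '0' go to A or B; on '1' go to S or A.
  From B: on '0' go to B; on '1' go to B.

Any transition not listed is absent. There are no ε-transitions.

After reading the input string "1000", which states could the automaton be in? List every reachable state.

{A, B}

Start in {S}.
Read '1': S→{A}; now {A}.
Read '0': A→{A, B}; now {A, B}.
Read '0': A→{A, B}, B→{B}; now {A, B}.
Read '0': A→{A, B}, B→{B}; now {A, B}.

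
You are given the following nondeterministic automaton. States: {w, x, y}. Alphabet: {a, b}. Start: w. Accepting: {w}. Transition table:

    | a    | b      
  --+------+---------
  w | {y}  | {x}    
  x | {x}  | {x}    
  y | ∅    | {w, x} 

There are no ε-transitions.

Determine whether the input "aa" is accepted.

No

Start in {w}.
Read 'a': w→{y}; now {y}.
Read 'a': y→∅; now ∅.
The final set ∅ contains no accepting state.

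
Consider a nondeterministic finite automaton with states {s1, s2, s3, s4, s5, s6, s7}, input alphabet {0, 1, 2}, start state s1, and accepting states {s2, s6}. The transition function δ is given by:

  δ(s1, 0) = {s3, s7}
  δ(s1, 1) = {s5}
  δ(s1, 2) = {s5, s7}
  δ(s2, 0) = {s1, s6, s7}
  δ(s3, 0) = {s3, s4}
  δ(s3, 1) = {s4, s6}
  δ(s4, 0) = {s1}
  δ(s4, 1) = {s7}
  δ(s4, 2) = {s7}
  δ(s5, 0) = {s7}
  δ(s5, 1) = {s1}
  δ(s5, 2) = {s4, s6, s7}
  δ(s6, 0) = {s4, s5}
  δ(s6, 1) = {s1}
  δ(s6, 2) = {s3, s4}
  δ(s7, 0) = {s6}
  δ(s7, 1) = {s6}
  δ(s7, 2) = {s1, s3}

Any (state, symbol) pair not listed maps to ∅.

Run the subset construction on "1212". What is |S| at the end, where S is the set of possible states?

5

Start in {s1}.
Read '1': s1→{s5}; now {s5}.
Read '2': s5→{s4, s6, s7}; now {s4, s6, s7}.
Read '1': s4→{s7}, s6→{s1}, s7→{s6}; now {s1, s6, s7}.
Read '2': s1→{s5, s7}, s6→{s3, s4}, s7→{s1, s3}; now {s1, s3, s4, s5, s7}.
That set has 5 states.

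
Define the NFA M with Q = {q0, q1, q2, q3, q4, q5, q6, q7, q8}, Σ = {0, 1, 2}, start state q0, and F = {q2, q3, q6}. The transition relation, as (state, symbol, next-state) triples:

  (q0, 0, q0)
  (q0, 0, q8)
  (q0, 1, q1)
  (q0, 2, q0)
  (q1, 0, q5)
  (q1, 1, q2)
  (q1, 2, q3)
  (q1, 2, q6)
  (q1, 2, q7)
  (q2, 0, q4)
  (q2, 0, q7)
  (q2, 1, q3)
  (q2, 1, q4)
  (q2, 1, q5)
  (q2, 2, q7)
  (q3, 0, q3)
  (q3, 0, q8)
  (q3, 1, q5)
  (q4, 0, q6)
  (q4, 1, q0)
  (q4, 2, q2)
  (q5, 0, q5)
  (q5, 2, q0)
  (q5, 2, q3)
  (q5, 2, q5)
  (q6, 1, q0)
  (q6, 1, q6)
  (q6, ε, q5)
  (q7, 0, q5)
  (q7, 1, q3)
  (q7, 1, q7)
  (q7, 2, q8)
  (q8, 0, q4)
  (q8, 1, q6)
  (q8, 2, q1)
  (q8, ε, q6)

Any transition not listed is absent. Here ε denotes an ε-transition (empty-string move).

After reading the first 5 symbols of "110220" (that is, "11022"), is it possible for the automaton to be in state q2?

No

Start in {q0}.
Read '1': {q0} → {q1}.
Read '1': {q1} → {q2}.
Read '0': {q2} → {q4, q7}.
Read '2': {q4, q7} → {q2, q5, q6, q8}.
Read '2': {q2, q5, q6, q8} → {q0, q1, q3, q5, q7}.
State q2 is not in {q0, q1, q3, q5, q7}.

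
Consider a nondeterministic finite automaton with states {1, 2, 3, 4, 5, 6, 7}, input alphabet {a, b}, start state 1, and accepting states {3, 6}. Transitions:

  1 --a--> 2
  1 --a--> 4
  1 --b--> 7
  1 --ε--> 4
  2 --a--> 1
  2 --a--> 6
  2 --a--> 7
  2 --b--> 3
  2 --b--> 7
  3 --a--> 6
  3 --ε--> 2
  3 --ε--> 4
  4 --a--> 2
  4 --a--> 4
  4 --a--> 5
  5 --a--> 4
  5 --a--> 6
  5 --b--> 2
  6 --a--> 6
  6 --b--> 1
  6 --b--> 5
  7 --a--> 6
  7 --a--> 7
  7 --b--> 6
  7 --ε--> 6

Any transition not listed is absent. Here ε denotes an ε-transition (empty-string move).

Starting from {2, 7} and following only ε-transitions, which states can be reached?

Begin with {2, 7}.
ε-move 7 → 6; add 6.

{2, 6, 7}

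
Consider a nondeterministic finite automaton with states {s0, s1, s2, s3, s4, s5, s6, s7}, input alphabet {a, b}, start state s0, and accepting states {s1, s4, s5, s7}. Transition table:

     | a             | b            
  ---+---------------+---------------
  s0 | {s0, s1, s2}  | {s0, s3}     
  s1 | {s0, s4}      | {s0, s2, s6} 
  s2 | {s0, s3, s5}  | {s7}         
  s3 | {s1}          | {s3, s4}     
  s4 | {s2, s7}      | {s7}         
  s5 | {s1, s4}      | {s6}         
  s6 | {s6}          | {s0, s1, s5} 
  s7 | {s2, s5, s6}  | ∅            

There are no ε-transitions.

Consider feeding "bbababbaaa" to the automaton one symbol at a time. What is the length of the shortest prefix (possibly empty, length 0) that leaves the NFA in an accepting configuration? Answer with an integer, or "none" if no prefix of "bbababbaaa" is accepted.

Start in {s0}.
Read 'b': s0→{s0, s3}; now {s0, s3}.
Read 'b': s0→{s0, s3}, s3→{s3, s4}; now {s0, s3, s4}.
None of the earlier sets intersect F, but {s0, s3, s4} does.

2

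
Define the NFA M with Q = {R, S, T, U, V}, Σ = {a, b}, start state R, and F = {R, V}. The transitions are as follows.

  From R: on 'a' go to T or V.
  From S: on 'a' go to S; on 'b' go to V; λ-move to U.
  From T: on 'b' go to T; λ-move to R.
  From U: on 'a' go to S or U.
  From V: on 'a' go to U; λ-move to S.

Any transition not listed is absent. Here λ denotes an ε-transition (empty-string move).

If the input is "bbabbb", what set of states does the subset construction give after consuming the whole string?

∅

Start in {R}.
Read 'b': {R} → ∅.
The set is empty and remains empty for the remaining 5 symbols.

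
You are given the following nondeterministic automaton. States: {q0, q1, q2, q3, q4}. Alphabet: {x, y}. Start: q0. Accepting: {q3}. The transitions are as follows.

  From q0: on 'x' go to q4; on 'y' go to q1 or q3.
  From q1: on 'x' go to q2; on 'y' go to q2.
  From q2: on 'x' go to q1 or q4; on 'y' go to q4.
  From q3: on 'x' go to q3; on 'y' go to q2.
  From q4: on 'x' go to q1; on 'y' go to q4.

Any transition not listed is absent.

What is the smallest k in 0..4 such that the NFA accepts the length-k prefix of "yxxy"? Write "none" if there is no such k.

1

Start in {q0}.
Read 'y': q0→{q1, q3}; now {q1, q3}.
None of the earlier sets intersect F, but {q1, q3} does.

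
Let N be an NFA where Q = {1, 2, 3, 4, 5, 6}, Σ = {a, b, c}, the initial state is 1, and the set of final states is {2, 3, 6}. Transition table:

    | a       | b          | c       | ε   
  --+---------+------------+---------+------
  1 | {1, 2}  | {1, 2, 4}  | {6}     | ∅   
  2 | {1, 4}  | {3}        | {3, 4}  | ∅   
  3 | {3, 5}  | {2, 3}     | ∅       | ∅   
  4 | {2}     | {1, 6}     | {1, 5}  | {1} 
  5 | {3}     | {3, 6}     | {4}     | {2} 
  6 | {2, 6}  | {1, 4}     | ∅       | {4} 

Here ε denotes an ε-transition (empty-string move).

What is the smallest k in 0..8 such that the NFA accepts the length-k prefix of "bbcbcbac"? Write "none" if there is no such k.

1

Start in {1}.
Read 'b': 1→{1, 2, 4}; now {1, 2, 4}.
None of the earlier sets intersect F, but {1, 2, 4} does.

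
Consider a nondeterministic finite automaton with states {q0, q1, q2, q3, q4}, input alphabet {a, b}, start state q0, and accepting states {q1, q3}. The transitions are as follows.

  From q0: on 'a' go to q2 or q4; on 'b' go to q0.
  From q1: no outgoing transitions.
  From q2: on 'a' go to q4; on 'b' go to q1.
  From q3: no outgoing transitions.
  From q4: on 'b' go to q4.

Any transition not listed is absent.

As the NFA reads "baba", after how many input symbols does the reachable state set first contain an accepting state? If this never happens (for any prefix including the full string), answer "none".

3

Start in {q0}.
Read 'b': q0→{q0}; now {q0}.
Read 'a': q0→{q2, q4}; now {q2, q4}.
Read 'b': q2→{q1}, q4→{q4}; now {q1, q4}.
None of the earlier sets intersect F, but {q1, q4} does.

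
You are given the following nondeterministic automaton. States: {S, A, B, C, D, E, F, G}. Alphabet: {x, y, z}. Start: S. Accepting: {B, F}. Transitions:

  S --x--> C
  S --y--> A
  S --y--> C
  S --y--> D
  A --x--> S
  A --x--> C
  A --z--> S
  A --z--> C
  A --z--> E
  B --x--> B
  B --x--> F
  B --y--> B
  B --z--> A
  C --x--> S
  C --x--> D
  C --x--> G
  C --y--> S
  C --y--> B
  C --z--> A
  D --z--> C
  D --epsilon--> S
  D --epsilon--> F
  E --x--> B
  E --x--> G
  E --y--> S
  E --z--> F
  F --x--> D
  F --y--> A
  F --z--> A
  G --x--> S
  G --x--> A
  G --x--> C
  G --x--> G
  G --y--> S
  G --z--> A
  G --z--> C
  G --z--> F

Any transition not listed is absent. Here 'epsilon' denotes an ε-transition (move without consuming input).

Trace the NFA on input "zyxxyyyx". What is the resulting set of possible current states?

Start in {S}.
Read 'z': S→∅; now ∅.
The set is empty and remains empty for the remaining 7 symbols.

∅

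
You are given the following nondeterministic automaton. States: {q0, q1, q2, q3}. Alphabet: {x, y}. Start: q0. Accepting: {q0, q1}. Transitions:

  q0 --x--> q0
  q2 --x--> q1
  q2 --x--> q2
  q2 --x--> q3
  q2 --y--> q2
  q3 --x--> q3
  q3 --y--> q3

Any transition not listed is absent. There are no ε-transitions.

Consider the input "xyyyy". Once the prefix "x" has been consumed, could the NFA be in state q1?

No

Start in {q0}.
Read 'x': {q0} → {q0}.
State q1 is not in {q0}.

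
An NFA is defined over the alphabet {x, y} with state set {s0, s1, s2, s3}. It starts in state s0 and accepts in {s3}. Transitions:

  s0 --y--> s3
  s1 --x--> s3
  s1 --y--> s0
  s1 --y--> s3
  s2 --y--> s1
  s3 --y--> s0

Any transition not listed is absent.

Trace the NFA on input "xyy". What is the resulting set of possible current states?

∅

Start in {s0}.
Read 'x': {s0} → ∅.
The set is empty and remains empty for the remaining 2 symbols.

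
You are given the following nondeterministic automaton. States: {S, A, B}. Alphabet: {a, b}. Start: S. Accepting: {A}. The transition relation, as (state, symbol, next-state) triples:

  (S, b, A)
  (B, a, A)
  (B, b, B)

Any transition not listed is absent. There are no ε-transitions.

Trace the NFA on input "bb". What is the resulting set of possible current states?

∅

Start in {S}.
Read 'b': S→{A}; now {A}.
Read 'b': A→∅; now ∅.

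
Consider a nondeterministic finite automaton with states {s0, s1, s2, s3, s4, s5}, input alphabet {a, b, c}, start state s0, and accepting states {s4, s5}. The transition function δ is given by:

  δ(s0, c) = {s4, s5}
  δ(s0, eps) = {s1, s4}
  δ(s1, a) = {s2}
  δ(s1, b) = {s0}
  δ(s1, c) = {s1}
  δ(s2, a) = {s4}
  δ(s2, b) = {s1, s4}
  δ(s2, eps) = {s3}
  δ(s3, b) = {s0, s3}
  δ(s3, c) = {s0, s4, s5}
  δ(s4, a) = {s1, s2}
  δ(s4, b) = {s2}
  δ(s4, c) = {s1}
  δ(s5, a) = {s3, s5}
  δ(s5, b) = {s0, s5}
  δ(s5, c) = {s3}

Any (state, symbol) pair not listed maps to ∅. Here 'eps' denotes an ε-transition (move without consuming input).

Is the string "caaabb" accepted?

Yes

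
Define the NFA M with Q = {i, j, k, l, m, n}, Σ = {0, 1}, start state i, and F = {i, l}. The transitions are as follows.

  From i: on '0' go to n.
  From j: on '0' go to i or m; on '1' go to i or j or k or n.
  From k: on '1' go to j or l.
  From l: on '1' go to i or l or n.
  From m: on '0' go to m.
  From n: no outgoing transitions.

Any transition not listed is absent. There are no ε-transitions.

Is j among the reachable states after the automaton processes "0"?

No

Start in {i}.
Read '0': i→{n}; now {n}.
State j is not in {n}.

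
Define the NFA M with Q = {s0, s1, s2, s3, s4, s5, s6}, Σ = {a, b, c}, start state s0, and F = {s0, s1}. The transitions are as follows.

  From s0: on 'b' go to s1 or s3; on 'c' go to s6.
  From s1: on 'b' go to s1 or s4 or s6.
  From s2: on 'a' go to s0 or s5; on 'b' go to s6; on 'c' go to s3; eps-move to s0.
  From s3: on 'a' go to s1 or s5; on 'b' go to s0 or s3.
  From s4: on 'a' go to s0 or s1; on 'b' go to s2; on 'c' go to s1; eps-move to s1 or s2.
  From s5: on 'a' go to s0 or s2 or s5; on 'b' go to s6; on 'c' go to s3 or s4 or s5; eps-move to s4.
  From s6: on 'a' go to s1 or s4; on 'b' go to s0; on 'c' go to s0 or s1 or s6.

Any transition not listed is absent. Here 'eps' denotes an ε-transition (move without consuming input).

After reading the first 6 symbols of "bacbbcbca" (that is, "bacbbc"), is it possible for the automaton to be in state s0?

Yes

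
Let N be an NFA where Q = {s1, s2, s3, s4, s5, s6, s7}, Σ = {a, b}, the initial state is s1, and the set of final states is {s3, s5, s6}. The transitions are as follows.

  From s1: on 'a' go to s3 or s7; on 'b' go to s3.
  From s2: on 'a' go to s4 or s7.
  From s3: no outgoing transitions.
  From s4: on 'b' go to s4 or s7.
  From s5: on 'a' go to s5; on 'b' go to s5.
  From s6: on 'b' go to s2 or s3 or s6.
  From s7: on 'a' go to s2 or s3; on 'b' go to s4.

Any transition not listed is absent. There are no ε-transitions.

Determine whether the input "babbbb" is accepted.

Start in {s1}.
Read 'b': s1→{s3}; now {s3}.
Read 'a': s3→∅; now ∅.
The set is empty and remains empty for the remaining 4 symbols.
The final set ∅ contains no accepting state.

No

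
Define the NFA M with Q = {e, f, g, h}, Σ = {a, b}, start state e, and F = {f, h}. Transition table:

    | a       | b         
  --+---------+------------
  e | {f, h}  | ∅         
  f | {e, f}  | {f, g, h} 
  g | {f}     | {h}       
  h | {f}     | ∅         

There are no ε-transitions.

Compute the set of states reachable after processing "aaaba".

{e, f}

Start in {e}.
Read 'a': {e} → {f, h}.
Read 'a': {f, h} → {e, f}.
Read 'a': {e, f} → {e, f, h}.
Read 'b': {e, f, h} → {f, g, h}.
Read 'a': {f, g, h} → {e, f}.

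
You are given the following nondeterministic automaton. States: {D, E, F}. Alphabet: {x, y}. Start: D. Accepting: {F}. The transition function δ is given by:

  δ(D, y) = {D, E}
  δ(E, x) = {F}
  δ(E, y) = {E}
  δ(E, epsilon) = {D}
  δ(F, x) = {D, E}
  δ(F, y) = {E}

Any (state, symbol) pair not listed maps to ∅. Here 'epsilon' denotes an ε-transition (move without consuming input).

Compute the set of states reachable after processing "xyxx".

∅

Start in {D}.
Read 'x': D→∅; now ∅.
The set is empty and remains empty for the remaining 3 symbols.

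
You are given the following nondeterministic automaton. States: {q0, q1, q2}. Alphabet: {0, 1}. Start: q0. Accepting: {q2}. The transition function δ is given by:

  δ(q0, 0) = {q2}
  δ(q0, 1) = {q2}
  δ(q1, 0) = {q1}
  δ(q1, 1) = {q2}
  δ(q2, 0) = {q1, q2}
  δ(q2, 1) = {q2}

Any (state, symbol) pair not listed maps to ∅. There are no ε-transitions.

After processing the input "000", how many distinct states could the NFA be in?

2

Start in {q0}.
Read '0': {q0} → {q2}.
Read '0': {q2} → {q1, q2}.
Read '0': {q1, q2} → {q1, q2}.
That set has 2 states.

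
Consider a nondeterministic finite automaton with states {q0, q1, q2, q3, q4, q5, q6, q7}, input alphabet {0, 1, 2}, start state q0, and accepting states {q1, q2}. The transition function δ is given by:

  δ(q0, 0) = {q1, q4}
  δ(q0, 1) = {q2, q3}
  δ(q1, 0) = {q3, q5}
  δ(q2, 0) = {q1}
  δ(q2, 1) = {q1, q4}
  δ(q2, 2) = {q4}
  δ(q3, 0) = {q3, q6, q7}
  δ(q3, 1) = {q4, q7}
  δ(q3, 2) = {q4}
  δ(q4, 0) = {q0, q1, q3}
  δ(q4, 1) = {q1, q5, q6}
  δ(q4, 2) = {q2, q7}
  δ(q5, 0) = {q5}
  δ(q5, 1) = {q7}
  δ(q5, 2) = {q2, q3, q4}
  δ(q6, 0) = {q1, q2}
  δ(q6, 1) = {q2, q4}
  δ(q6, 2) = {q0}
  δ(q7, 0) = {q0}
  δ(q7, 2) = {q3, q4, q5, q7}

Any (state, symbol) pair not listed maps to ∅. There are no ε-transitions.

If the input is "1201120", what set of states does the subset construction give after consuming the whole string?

Start in {q0}.
Read '1': q0→{q2, q3}; now {q2, q3}.
Read '2': q2→{q4}, q3→{q4}; now {q4}.
Read '0': q4→{q0, q1, q3}; now {q0, q1, q3}.
Read '1': q0→{q2, q3}, q1→∅, q3→{q4, q7}; now {q2, q3, q4, q7}.
Read '1': q2→{q1, q4}, q3→{q4, q7}, q4→{q1, q5, q6}, q7→∅; now {q1, q4, q5, q6, q7}.
Read '2': q1→∅, q4→{q2, q7}, q5→{q2, q3, q4}, q6→{q0}, q7→{q3, q4, q5, q7}; now {q0, q2, q3, q4, q5, q7}.
Read '0': q0→{q1, q4}, q2→{q1}, q3→{q3, q6, q7}, q4→{q0, q1, q3}, q5→{q5}, q7→{q0}; now {q0, q1, q3, q4, q5, q6, q7}.

{q0, q1, q3, q4, q5, q6, q7}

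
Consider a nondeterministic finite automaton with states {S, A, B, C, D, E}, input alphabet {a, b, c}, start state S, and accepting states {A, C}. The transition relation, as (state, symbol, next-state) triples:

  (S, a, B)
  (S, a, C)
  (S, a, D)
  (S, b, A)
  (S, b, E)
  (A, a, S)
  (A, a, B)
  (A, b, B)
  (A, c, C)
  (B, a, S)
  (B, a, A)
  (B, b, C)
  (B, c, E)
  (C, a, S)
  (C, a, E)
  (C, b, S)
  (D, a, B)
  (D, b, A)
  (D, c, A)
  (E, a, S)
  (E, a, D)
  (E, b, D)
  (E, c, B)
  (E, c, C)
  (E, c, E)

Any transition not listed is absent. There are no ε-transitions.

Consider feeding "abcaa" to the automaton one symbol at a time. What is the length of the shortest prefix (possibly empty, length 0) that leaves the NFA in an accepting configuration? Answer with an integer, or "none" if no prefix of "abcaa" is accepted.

Start in {S}.
Read 'a': S→{B, C, D}; now {B, C, D}.
None of the earlier sets intersect F, but {B, C, D} does.

1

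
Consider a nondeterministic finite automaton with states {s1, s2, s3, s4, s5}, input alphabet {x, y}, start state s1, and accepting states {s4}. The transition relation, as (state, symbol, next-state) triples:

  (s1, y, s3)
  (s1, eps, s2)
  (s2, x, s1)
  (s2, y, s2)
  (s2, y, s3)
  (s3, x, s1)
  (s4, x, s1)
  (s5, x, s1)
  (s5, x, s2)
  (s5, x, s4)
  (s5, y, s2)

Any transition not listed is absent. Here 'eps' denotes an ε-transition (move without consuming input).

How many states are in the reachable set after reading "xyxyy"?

Start: ε-closure({s1}) = {s1, s2}.
Read 'x': {s1, s2} → {s1, s2}.
Read 'y': {s1, s2} → {s2, s3}.
Read 'x': {s2, s3} → {s1, s2}.
Read 'y': {s1, s2} → {s2, s3}.
Read 'y': {s2, s3} → {s2, s3}.
That set has 2 states.

2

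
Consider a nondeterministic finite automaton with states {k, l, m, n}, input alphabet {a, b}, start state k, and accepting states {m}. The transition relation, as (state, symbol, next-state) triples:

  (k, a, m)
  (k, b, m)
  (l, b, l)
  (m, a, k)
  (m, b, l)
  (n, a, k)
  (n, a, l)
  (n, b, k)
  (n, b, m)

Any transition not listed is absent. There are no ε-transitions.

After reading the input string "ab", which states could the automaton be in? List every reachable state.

Start in {k}.
Read 'a': k→{m}; now {m}.
Read 'b': m→{l}; now {l}.

{l}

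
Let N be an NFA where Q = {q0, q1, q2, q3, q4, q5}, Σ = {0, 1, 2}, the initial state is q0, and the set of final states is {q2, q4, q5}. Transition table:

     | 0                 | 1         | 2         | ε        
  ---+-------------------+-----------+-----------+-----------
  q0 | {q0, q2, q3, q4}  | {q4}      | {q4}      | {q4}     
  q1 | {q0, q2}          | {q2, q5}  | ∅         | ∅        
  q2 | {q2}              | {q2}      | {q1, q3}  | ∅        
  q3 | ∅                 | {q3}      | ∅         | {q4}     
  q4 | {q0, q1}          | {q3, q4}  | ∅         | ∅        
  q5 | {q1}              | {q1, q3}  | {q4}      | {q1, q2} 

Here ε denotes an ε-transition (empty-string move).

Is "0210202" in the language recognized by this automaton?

Yes

Start: ε-closure({q0}) = {q0, q4}.
Read '0': {q0, q4} → {q0, q1, q2, q3, q4}.
Read '2': {q0, q1, q2, q3, q4} → {q1, q3, q4}.
Read '1': {q1, q3, q4} → {q1, q2, q3, q4, q5}.
Read '0': {q1, q2, q3, q4, q5} → {q0, q1, q2, q4}.
Read '2': {q0, q1, q2, q4} → {q1, q3, q4}.
Read '0': {q1, q3, q4} → {q0, q1, q2, q4}.
Read '2': {q0, q1, q2, q4} → {q1, q3, q4}.
The final set {q1, q3, q4} contains the accepting state q4.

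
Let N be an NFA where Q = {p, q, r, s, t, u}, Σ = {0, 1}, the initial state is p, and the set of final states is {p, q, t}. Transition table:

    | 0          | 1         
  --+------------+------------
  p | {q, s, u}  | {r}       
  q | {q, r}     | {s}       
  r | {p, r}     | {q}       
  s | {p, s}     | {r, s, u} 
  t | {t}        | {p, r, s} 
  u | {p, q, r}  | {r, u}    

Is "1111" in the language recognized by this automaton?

No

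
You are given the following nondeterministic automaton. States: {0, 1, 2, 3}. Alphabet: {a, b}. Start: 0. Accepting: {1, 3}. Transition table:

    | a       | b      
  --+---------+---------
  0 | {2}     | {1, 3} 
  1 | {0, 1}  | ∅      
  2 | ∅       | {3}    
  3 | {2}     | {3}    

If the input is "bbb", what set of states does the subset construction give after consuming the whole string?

{3}

Start in {0}.
Read 'b': {0} → {1, 3}.
Read 'b': {1, 3} → {3}.
Read 'b': {3} → {3}.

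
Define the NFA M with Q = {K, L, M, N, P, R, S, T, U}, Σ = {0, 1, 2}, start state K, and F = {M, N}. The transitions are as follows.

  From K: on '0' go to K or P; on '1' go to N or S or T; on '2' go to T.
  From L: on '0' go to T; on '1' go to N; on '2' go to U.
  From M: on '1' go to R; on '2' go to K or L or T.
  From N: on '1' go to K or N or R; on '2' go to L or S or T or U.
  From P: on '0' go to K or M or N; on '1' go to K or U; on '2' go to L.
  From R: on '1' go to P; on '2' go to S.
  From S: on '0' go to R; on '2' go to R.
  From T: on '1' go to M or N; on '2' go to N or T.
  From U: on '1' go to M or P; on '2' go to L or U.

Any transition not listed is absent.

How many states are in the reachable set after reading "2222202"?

Start in {K}.
Read '2': {K} → {T}.
Read '2': {T} → {N, T}.
Read '2': {N, T} → {L, N, S, T, U}.
Read '2': {L, N, S, T, U} → {L, N, R, S, T, U}.
Read '2': {L, N, R, S, T, U} → {L, N, R, S, T, U}.
Read '0': {L, N, R, S, T, U} → {R, T}.
Read '2': {R, T} → {N, S, T}.
That set has 3 states.

3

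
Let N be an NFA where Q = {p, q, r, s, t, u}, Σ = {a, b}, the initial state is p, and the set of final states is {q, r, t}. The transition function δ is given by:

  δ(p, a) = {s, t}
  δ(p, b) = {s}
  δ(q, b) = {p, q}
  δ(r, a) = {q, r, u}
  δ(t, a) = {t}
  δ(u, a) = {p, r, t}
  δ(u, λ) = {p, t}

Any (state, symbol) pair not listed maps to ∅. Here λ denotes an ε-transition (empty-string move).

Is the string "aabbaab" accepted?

Start in {p}.
Read 'a': {p} → {s, t}.
Read 'a': {s, t} → {t}.
Read 'b': {t} → ∅.
The set is empty and remains empty for the remaining 4 symbols.
The final set ∅ contains no accepting state.

No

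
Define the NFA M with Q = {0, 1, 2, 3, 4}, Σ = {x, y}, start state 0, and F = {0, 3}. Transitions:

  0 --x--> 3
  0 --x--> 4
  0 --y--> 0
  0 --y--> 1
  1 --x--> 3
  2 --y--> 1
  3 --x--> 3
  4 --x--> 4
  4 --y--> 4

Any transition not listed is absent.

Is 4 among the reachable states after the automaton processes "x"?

Yes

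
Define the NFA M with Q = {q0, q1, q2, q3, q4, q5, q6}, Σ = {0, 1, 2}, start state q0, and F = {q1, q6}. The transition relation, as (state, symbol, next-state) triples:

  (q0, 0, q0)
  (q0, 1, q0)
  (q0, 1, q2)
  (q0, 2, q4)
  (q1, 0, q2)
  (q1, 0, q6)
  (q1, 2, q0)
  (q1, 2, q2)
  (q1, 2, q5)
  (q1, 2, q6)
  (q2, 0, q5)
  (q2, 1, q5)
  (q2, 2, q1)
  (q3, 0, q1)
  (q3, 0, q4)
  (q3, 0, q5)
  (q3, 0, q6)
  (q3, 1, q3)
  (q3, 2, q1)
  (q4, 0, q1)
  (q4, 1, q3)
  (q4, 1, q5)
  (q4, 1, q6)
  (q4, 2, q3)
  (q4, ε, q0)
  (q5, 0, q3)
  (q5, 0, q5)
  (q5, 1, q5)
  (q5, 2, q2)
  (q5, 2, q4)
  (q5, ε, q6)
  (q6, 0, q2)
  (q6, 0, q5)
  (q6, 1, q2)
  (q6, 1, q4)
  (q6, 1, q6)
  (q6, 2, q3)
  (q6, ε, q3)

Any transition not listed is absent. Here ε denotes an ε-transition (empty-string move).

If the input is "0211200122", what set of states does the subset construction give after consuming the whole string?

{q0, q1, q2, q3, q4, q5, q6}

Start in {q0}.
Read '0': {q0} → {q0}.
Read '2': {q0} → {q0, q4}.
Read '1': {q0, q4} → {q0, q2, q3, q5, q6}.
Read '1': {q0, q2, q3, q5, q6} → {q0, q2, q3, q4, q5, q6}.
Read '2': {q0, q2, q3, q4, q5, q6} → {q0, q1, q2, q3, q4}.
Read '0': {q0, q1, q2, q3, q4} → {q0, q1, q2, q3, q4, q5, q6}.
Read '0': {q0, q1, q2, q3, q4, q5, q6} → {q0, q1, q2, q3, q4, q5, q6}.
Read '1': {q0, q1, q2, q3, q4, q5, q6} → {q0, q2, q3, q4, q5, q6}.
Read '2': {q0, q2, q3, q4, q5, q6} → {q0, q1, q2, q3, q4}.
Read '2': {q0, q1, q2, q3, q4} → {q0, q1, q2, q3, q4, q5, q6}.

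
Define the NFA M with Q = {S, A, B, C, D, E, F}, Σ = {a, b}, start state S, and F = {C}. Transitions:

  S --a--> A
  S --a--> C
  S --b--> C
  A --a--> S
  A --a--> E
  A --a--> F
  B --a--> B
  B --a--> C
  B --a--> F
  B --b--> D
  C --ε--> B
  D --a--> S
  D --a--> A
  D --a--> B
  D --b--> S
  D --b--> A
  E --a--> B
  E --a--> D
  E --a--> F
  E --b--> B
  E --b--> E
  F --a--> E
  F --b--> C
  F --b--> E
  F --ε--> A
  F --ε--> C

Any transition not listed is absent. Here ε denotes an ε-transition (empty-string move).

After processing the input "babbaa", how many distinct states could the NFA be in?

7

Start in {S}.
Read 'b': {S} → {B, C}.
Read 'a': {B, C} → {A, B, C, F}.
Read 'b': {A, B, C, F} → {B, C, D, E}.
Read 'b': {B, C, D, E} → {S, A, B, D, E}.
Read 'a': {S, A, B, D, E} → {S, A, B, C, D, E, F}.
Read 'a': {S, A, B, C, D, E, F} → {S, A, B, C, D, E, F}.
That set has 7 states.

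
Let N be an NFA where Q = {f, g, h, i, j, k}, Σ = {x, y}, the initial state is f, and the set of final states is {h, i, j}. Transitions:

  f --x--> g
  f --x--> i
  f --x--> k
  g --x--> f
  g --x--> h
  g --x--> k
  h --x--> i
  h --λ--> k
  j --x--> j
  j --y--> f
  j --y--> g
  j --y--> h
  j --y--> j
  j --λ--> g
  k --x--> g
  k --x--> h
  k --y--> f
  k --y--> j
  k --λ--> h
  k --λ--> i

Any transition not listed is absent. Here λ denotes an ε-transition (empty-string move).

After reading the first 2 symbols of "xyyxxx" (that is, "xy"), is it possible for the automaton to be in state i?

Start in {f}.
Read 'x': f→{g, i, k}; union {g, i, k}; ε-closure = {g, h, i, k}.
Read 'y': g→∅, h→∅, i→∅, k→{f, j}; union {f, j}; ε-closure = {f, g, j}.
State i is not in {f, g, j}.

No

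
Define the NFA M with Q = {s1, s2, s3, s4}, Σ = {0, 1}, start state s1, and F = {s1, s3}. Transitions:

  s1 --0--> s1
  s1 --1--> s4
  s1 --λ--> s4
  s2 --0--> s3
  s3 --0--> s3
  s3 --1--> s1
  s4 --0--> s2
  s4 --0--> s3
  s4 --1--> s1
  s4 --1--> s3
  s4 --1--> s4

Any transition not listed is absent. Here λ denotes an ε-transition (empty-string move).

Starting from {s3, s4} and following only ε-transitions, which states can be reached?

Begin with {s3, s4}.
No ε-moves leave this set, so the closure equals the set itself.

{s3, s4}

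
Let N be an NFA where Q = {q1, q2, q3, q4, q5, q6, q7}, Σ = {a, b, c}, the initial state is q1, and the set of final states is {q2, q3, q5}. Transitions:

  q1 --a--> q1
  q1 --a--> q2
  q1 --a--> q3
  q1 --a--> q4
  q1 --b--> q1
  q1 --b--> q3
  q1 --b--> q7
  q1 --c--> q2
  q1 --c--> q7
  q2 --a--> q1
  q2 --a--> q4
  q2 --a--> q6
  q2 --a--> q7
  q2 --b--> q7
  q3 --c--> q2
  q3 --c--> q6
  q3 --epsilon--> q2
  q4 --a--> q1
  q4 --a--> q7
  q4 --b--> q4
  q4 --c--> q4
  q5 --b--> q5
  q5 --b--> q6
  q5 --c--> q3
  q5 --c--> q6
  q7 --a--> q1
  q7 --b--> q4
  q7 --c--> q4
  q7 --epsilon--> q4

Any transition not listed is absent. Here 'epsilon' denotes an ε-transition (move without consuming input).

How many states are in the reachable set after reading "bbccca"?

Start in {q1}.
Read 'b': q1→{q1, q3, q7}; union {q1, q3, q7}; ε-closure = {q1, q2, q3, q4, q7}.
Read 'b': q1→{q1, q3, q7}, q2→{q7}, q3→∅, q4→{q4}, q7→{q4}; union {q1, q3, q4, q7}; ε-closure = {q1, q2, q3, q4, q7}.
Read 'c': q1→{q2, q7}, q2→∅, q3→{q2, q6}, q4→{q4}, q7→{q4}; now {q2, q4, q6, q7}.
Read 'c': q2→∅, q4→{q4}, q6→∅, q7→{q4}; now {q4}.
Read 'c': q4→{q4}; now {q4}.
Read 'a': q4→{q1, q7}; union {q1, q7}; ε-closure = {q1, q4, q7}.
That set has 3 states.

3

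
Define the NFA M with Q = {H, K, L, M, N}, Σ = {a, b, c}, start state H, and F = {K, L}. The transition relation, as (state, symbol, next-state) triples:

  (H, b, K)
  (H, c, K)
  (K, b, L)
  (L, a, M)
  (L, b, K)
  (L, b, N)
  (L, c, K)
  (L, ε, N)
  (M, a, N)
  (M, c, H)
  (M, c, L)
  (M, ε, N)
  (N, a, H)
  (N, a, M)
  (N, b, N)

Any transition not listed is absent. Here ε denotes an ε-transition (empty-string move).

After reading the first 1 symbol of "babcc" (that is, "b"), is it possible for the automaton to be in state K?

Yes

Start in {H}.
Read 'b': {H} → {K}.
State K is in {K}.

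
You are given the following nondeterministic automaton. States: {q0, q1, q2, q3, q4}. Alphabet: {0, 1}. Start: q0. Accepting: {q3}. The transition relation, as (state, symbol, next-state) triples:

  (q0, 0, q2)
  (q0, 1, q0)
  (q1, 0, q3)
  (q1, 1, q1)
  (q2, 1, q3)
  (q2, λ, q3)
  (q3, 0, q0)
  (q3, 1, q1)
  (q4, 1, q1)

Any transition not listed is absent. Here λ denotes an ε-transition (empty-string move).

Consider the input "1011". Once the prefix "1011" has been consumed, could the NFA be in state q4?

No

Start in {q0}.
Read '1': q0→{q0}; now {q0}.
Read '0': q0→{q2}; union {q2}; ε-closure = {q2, q3}.
Read '1': q2→{q3}, q3→{q1}; now {q1, q3}.
Read '1': q1→{q1}, q3→{q1}; now {q1}.
State q4 is not in {q1}.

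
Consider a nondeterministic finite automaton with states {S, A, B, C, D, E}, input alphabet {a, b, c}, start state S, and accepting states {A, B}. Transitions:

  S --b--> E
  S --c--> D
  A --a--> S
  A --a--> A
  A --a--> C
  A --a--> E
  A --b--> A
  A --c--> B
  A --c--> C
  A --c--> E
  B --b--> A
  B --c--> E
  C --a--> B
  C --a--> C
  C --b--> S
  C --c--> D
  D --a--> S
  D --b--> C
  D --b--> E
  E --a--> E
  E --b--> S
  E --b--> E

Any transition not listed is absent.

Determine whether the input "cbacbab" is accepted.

Yes

Start in {S}.
Read 'c': S→{D}; now {D}.
Read 'b': D→{C, E}; now {C, E}.
Read 'a': C→{B, C}, E→{E}; now {B, C, E}.
Read 'c': B→{E}, C→{D}, E→∅; now {D, E}.
Read 'b': D→{C, E}, E→{S, E}; now {S, C, E}.
Read 'a': S→∅, C→{B, C}, E→{E}; now {B, C, E}.
Read 'b': B→{A}, C→{S}, E→{S, E}; now {S, A, E}.
The final set {S, A, E} contains the accepting state A.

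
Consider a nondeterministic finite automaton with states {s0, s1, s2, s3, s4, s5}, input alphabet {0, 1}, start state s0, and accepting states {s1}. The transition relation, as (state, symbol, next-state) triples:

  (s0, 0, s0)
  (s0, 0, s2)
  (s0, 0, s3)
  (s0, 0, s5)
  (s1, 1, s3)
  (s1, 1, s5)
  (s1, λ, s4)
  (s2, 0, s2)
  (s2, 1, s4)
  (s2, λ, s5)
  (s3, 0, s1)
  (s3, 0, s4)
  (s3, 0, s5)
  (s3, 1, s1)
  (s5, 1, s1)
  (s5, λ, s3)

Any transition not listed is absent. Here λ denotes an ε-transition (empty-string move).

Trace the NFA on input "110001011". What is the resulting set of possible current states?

∅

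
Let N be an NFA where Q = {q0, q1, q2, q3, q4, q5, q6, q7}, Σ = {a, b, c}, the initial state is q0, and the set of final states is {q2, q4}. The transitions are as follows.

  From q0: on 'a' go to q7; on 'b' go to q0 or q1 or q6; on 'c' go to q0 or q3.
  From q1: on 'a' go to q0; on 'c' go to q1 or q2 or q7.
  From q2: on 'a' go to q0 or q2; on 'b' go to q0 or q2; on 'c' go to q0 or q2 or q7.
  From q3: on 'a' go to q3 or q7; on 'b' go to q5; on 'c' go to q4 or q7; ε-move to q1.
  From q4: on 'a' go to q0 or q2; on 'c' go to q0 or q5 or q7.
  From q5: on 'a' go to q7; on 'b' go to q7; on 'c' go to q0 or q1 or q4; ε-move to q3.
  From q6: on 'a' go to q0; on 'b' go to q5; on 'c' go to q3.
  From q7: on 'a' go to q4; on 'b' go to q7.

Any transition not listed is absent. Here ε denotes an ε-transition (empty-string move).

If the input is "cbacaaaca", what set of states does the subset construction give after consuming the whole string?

Start in {q0}.
Read 'c': q0→{q0, q3}; union {q0, q3}; ε-closure = {q0, q1, q3}.
Read 'b': q0→{q0, q1, q6}, q1→∅, q3→{q5}; union {q0, q1, q5, q6}; ε-closure = {q0, q1, q3, q5, q6}.
Read 'a': q0→{q7}, q1→{q0}, q3→{q3, q7}, q5→{q7}, q6→{q0}; union {q0, q3, q7}; ε-closure = {q0, q1, q3, q7}.
Read 'c': q0→{q0, q3}, q1→{q1, q2, q7}, q3→{q4, q7}, q7→∅; now {q0, q1, q2, q3, q4, q7}.
Read 'a': q0→{q7}, q1→{q0}, q2→{q0, q2}, q3→{q3, q7}, q4→{q0, q2}, q7→{q4}; union {q0, q2, q3, q4, q7}; ε-closure = {q0, q1, q2, q3, q4, q7}.
Read 'a': q0→{q7}, q1→{q0}, q2→{q0, q2}, q3→{q3, q7}, q4→{q0, q2}, q7→{q4}; union {q0, q2, q3, q4, q7}; ε-closure = {q0, q1, q2, q3, q4, q7}.
Read 'a': q0→{q7}, q1→{q0}, q2→{q0, q2}, q3→{q3, q7}, q4→{q0, q2}, q7→{q4}; union {q0, q2, q3, q4, q7}; ε-closure = {q0, q1, q2, q3, q4, q7}.
Read 'c': q0→{q0, q3}, q1→{q1, q2, q7}, q2→{q0, q2, q7}, q3→{q4, q7}, q4→{q0, q5, q7}, q7→∅; now {q0, q1, q2, q3, q4, q5, q7}.
Read 'a': q0→{q7}, q1→{q0}, q2→{q0, q2}, q3→{q3, q7}, q4→{q0, q2}, q5→{q7}, q7→{q4}; union {q0, q2, q3, q4, q7}; ε-closure = {q0, q1, q2, q3, q4, q7}.

{q0, q1, q2, q3, q4, q7}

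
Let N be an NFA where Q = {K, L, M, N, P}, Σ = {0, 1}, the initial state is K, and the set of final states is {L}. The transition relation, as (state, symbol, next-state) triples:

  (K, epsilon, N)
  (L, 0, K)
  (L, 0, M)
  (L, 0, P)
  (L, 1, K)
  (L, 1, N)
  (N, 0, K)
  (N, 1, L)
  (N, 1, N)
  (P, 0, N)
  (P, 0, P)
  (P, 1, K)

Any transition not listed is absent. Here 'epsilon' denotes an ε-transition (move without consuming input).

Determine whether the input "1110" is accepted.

Start: ε-closure({K}) = {K, N}.
Read '1': {K, N} → {L, N}.
Read '1': {L, N} → {K, L, N}.
Read '1': {K, L, N} → {K, L, N}.
Read '0': {K, L, N} → {K, M, N, P}.
The final set {K, M, N, P} contains no accepting state.

No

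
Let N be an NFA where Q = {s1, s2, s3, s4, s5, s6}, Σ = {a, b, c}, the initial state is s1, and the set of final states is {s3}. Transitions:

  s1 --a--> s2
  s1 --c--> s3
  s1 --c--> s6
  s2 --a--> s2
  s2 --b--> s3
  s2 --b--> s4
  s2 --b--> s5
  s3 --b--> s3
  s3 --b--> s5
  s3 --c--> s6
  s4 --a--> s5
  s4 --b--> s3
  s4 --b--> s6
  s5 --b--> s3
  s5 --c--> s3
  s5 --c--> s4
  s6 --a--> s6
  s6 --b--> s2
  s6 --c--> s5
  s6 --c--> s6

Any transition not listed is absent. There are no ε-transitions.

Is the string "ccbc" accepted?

Start in {s1}.
Read 'c': s1→{s3, s6}; now {s3, s6}.
Read 'c': s3→{s6}, s6→{s5, s6}; now {s5, s6}.
Read 'b': s5→{s3}, s6→{s2}; now {s2, s3}.
Read 'c': s2→∅, s3→{s6}; now {s6}.
The final set {s6} contains no accepting state.

No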